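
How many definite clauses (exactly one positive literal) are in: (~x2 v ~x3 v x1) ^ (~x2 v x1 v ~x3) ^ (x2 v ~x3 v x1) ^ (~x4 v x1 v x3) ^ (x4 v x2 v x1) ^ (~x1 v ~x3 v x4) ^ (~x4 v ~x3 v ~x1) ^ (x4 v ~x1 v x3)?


A definite clause has exactly one positive literal.
Clause 1: 1 positive -> definite
Clause 2: 1 positive -> definite
Clause 3: 2 positive -> not definite
Clause 4: 2 positive -> not definite
Clause 5: 3 positive -> not definite
Clause 6: 1 positive -> definite
Clause 7: 0 positive -> not definite
Clause 8: 2 positive -> not definite
Definite clause count = 3.

3


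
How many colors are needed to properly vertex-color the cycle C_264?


A cycle on an even number of vertices is bipartite: alternate two colors around the cycle.
Since 264 is even, two colors suffice, and at least two are needed because the graph has edges.
Chromatic number = 2.

2


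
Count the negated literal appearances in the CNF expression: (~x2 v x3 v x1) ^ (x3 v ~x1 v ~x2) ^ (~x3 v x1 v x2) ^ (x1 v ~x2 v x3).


Scan each clause for negated literals.
Clause 1: 1 negative; Clause 2: 2 negative; Clause 3: 1 negative; Clause 4: 1 negative.
Total negative literal occurrences = 5.

5


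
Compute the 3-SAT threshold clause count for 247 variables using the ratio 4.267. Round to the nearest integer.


The 3-SAT phase transition occurs at approximately 4.267 clauses per variable.
m = 4.267 * 247 = 1053.949.
Rounded to nearest integer: 1054.

1054


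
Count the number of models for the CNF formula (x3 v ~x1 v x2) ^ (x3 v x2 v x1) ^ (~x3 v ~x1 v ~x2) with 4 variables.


Enumerate all 16 truth assignments over 4 variables.
Test each against every clause.
Satisfying assignments found: 10.

10


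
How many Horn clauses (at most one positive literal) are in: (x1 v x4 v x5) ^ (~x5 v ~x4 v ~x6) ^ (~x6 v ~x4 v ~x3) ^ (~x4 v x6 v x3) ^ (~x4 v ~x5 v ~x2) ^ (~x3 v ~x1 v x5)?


A Horn clause has at most one positive literal.
Clause 1: 3 positive lit(s) -> not Horn
Clause 2: 0 positive lit(s) -> Horn
Clause 3: 0 positive lit(s) -> Horn
Clause 4: 2 positive lit(s) -> not Horn
Clause 5: 0 positive lit(s) -> Horn
Clause 6: 1 positive lit(s) -> Horn
Total Horn clauses = 4.

4


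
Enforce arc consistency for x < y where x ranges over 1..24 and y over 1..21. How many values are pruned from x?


For the constraint x < y, x needs a supporting value in y's domain.
x can be at most 20 (one less than y's maximum).
Valid x values from domain: 20 out of 24.
Pruned = 24 - 20 = 4.

4


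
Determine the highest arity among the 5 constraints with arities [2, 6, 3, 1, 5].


The arities are: 2, 6, 3, 1, 5.
Scan for the maximum value.
Maximum arity = 6.

6


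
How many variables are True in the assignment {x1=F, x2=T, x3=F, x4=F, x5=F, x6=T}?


The weight is the number of variables assigned True.
True variables: x2, x6.
Weight = 2.

2


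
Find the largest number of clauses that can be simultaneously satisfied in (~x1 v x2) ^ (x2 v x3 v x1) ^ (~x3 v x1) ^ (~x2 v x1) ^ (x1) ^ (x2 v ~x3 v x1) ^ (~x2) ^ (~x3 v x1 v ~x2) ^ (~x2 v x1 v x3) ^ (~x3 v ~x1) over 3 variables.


Enumerate all 8 truth assignments.
For each, count how many of the 10 clauses are satisfied.
The formula is not fully satisfiable, so the maximum is below 10.
Maximum simultaneously satisfiable clauses = 9.

9


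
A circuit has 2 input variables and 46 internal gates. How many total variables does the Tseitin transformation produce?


The Tseitin transformation introduces one auxiliary variable per gate.
Total variables = inputs + gates = 2 + 46 = 48.

48


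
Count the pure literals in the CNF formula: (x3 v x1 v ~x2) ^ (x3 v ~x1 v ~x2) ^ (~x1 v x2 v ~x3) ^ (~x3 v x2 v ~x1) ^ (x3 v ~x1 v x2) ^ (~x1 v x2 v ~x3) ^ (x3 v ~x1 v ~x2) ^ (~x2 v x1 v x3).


A pure literal appears in only one polarity across all clauses.
No pure literals found.
Count = 0.

0


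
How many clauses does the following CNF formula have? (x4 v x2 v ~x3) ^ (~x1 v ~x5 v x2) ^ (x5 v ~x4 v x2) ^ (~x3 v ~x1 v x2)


Each group enclosed in parentheses joined by ^ is one clause.
Counting the conjuncts: 4 clauses.

4


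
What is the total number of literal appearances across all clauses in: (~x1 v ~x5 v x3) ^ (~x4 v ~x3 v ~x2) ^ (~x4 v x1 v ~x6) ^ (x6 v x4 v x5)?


Clause lengths: 3, 3, 3, 3.
Sum = 3 + 3 + 3 + 3 = 12.

12


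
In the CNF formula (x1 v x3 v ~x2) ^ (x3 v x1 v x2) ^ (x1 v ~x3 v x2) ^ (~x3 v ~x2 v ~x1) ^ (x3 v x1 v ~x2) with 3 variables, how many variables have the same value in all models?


Find all satisfying assignments: 4 model(s).
Check which variables have the same value in every model.
No variable is fixed across all models.
Backbone size = 0.

0


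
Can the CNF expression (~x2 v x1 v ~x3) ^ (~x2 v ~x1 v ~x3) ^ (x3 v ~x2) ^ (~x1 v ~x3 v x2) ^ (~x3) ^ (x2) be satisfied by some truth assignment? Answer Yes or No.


Check all 8 possible truth assignments.
Number of satisfying assignments found: 0.
The formula is unsatisfiable.

No


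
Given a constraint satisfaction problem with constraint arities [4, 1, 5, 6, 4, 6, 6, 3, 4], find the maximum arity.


The arities are: 4, 1, 5, 6, 4, 6, 6, 3, 4.
Scan for the maximum value.
Maximum arity = 6.

6


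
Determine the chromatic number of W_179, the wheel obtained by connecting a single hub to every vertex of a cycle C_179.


W_179 consists of the cycle C_179 together with a hub vertex adjacent to every cycle vertex.
The cycle C_179 needs 3 colors (odd cycle -> 3).
The hub is adjacent to every cycle vertex, so it must receive a new color distinct from all of them.
Chromatic number = 3 + 1 = 4.

4


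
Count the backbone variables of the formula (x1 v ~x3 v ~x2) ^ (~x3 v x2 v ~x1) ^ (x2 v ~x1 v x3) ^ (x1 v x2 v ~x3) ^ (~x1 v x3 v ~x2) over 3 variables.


Find all satisfying assignments: 3 model(s).
Check which variables have the same value in every model.
No variable is fixed across all models.
Backbone size = 0.

0


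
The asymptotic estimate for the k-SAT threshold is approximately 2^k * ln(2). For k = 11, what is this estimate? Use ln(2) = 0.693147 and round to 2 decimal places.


Using the asymptotic formula: threshold ~ 2^k * ln(2).
2^11 = 2048.
2048 * 0.693147 = 1419.57.

1419.57


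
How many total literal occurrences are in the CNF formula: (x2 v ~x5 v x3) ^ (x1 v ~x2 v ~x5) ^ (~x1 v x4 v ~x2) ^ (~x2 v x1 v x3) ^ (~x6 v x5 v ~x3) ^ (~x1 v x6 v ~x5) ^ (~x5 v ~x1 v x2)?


Clause lengths: 3, 3, 3, 3, 3, 3, 3.
Sum = 3 + 3 + 3 + 3 + 3 + 3 + 3 = 21.

21


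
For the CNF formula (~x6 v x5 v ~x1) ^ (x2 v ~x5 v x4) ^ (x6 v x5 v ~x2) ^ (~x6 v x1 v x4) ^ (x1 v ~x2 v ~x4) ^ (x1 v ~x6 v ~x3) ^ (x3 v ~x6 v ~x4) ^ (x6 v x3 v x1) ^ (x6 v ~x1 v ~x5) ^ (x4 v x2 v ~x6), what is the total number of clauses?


Each group enclosed in parentheses joined by ^ is one clause.
Counting the conjuncts: 10 clauses.

10


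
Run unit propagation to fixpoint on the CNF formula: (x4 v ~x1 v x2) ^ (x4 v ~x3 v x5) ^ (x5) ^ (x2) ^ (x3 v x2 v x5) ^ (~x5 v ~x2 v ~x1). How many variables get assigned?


Unit propagation repeatedly assigns the literal in any unit clause, then simplifies.
Assignments in order: x5 = T, x2 = T, x1 = F.
No further unit clauses remain.
Total variables assigned = 3.

3


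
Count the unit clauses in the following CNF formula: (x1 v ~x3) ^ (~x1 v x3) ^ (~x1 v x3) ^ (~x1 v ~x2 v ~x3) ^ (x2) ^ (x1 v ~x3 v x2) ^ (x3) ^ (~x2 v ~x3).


A unit clause contains exactly one literal.
Unit clauses found: (x2), (x3).
Count = 2.

2


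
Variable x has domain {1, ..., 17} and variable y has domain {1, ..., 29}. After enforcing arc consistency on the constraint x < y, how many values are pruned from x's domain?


For the constraint x < y, x needs a supporting value in y's domain.
x can be at most 28 (one less than y's maximum).
Valid x values from domain: 17 out of 17.
Pruned = 17 - 17 = 0.

0


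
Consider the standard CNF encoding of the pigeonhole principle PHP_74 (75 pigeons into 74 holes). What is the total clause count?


The PHP encoding has two parts:
1) At-least-one-hole clauses: 75 (one per pigeon, each with 74 literals).
2) At-most-one-pigeon-per-hole clauses: 74 holes * C(75,2) = 74 * 2775 = 205350.
Total clauses = 75 + 205350 = 205425.

205425


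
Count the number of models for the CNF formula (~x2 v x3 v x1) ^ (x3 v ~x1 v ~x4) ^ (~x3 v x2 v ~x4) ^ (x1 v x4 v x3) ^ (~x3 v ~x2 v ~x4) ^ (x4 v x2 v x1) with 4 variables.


Enumerate all 16 truth assignments over 4 variables.
Test each against every clause.
Satisfying assignments found: 6.

6


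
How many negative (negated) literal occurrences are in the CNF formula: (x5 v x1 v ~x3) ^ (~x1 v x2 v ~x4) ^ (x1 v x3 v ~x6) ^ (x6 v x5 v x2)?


Scan each clause for negated literals.
Clause 1: 1 negative; Clause 2: 2 negative; Clause 3: 1 negative; Clause 4: 0 negative.
Total negative literal occurrences = 4.

4


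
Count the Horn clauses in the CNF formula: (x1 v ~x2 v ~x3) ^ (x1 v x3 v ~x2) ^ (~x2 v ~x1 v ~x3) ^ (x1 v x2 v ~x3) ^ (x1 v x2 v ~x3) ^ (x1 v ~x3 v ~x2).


A Horn clause has at most one positive literal.
Clause 1: 1 positive lit(s) -> Horn
Clause 2: 2 positive lit(s) -> not Horn
Clause 3: 0 positive lit(s) -> Horn
Clause 4: 2 positive lit(s) -> not Horn
Clause 5: 2 positive lit(s) -> not Horn
Clause 6: 1 positive lit(s) -> Horn
Total Horn clauses = 3.

3


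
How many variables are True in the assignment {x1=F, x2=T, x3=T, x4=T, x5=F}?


The weight is the number of variables assigned True.
True variables: x2, x3, x4.
Weight = 3.

3


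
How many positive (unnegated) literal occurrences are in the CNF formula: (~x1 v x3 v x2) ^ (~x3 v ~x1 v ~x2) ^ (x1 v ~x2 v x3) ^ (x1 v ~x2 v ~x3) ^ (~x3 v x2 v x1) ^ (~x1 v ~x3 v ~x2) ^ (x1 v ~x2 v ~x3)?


Scan each clause for unnegated literals.
Clause 1: 2 positive; Clause 2: 0 positive; Clause 3: 2 positive; Clause 4: 1 positive; Clause 5: 2 positive; Clause 6: 0 positive; Clause 7: 1 positive.
Total positive literal occurrences = 8.

8


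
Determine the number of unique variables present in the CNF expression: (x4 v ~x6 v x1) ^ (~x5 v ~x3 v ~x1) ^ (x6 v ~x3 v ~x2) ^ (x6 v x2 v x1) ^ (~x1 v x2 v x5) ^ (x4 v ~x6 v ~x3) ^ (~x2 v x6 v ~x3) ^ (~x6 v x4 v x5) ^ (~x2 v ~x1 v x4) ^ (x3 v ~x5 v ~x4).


Identify each distinct variable in the formula.
Variables found: x1, x2, x3, x4, x5, x6.
Total distinct variables = 6.

6


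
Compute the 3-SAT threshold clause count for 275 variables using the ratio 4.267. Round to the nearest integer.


The 3-SAT phase transition occurs at approximately 4.267 clauses per variable.
m = 4.267 * 275 = 1173.425.
Rounded to nearest integer: 1173.

1173


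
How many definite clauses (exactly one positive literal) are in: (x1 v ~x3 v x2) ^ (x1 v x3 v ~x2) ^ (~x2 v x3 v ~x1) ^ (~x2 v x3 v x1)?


A definite clause has exactly one positive literal.
Clause 1: 2 positive -> not definite
Clause 2: 2 positive -> not definite
Clause 3: 1 positive -> definite
Clause 4: 2 positive -> not definite
Definite clause count = 1.

1


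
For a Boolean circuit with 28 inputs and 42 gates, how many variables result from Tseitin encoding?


The Tseitin transformation introduces one auxiliary variable per gate.
Total variables = inputs + gates = 28 + 42 = 70.

70


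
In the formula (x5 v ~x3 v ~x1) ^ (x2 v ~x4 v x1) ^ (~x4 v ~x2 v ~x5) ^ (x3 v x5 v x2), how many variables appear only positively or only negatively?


A pure literal appears in only one polarity across all clauses.
Pure literals: x4 (negative only).
Count = 1.

1


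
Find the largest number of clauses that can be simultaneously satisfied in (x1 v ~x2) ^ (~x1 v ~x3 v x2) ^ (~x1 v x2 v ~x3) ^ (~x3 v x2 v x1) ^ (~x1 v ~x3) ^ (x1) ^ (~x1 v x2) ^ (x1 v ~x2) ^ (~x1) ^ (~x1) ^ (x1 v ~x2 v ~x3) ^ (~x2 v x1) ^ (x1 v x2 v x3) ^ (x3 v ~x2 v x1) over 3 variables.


Enumerate all 8 truth assignments.
For each, count how many of the 14 clauses are satisfied.
The formula is not fully satisfiable, so the maximum is below 14.
Maximum simultaneously satisfiable clauses = 12.

12


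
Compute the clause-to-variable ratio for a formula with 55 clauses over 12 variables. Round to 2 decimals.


Clause-to-variable ratio = clauses / variables.
55 / 12 = 4.58.

4.58


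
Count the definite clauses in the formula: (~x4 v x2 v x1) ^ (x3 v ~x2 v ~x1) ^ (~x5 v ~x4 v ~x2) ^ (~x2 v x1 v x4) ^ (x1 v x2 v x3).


A definite clause has exactly one positive literal.
Clause 1: 2 positive -> not definite
Clause 2: 1 positive -> definite
Clause 3: 0 positive -> not definite
Clause 4: 2 positive -> not definite
Clause 5: 3 positive -> not definite
Definite clause count = 1.

1


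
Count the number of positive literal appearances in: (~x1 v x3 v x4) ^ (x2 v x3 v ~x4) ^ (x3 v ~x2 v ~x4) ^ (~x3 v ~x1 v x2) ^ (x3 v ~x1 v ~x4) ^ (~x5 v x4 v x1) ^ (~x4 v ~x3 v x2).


Scan each clause for unnegated literals.
Clause 1: 2 positive; Clause 2: 2 positive; Clause 3: 1 positive; Clause 4: 1 positive; Clause 5: 1 positive; Clause 6: 2 positive; Clause 7: 1 positive.
Total positive literal occurrences = 10.

10


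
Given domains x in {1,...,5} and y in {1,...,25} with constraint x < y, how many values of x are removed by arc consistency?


For the constraint x < y, x needs a supporting value in y's domain.
x can be at most 24 (one less than y's maximum).
Valid x values from domain: 5 out of 5.
Pruned = 5 - 5 = 0.

0


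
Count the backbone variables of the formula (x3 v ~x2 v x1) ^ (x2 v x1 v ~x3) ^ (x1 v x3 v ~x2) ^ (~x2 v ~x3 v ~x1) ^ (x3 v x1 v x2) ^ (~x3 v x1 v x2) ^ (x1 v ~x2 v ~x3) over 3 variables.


Find all satisfying assignments: 3 model(s).
Check which variables have the same value in every model.
Fixed variables: x1=T.
Backbone size = 1.

1


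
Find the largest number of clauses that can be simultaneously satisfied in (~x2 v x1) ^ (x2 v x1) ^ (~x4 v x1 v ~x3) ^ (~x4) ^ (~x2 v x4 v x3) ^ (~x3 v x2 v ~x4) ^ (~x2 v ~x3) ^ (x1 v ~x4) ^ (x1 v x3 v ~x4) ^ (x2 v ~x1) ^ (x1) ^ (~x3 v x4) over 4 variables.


Enumerate all 16 truth assignments.
For each, count how many of the 12 clauses are satisfied.
The formula is not fully satisfiable, so the maximum is below 12.
Maximum simultaneously satisfiable clauses = 11.

11


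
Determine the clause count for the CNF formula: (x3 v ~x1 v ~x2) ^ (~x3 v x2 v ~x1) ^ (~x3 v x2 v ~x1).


Each group enclosed in parentheses joined by ^ is one clause.
Counting the conjuncts: 3 clauses.

3


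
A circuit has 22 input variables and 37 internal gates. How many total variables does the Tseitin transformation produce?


The Tseitin transformation introduces one auxiliary variable per gate.
Total variables = inputs + gates = 22 + 37 = 59.

59


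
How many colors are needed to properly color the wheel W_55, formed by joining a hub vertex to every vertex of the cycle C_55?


W_55 consists of the cycle C_55 together with a hub vertex adjacent to every cycle vertex.
The cycle C_55 needs 3 colors (odd cycle -> 3).
The hub is adjacent to every cycle vertex, so it must receive a new color distinct from all of them.
Chromatic number = 3 + 1 = 4.

4


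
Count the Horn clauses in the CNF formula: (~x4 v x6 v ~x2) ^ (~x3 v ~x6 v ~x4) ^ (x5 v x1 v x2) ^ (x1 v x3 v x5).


A Horn clause has at most one positive literal.
Clause 1: 1 positive lit(s) -> Horn
Clause 2: 0 positive lit(s) -> Horn
Clause 3: 3 positive lit(s) -> not Horn
Clause 4: 3 positive lit(s) -> not Horn
Total Horn clauses = 2.

2


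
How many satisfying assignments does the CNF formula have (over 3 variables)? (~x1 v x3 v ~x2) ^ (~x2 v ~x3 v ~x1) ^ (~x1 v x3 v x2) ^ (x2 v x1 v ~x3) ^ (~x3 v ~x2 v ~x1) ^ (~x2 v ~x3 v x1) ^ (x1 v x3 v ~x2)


Enumerate all 8 truth assignments over 3 variables.
Test each against every clause.
Satisfying assignments found: 2.

2


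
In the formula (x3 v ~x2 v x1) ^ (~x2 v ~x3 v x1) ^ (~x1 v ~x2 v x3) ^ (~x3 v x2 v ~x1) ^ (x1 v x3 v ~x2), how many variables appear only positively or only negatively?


A pure literal appears in only one polarity across all clauses.
No pure literals found.
Count = 0.

0


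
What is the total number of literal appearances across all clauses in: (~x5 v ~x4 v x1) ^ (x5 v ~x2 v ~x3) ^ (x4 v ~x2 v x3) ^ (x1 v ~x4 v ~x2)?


Clause lengths: 3, 3, 3, 3.
Sum = 3 + 3 + 3 + 3 = 12.

12


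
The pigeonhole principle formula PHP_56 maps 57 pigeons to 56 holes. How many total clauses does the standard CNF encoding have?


The PHP encoding has two parts:
1) At-least-one-hole clauses: 57 (one per pigeon, each with 56 literals).
2) At-most-one-pigeon-per-hole clauses: 56 holes * C(57,2) = 56 * 1596 = 89376.
Total clauses = 57 + 89376 = 89433.

89433


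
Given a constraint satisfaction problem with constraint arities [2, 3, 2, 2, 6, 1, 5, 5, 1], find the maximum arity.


The arities are: 2, 3, 2, 2, 6, 1, 5, 5, 1.
Scan for the maximum value.
Maximum arity = 6.

6


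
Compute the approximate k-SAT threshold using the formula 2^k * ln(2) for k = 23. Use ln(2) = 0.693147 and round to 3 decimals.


Using the asymptotic formula: threshold ~ 2^k * ln(2).
2^23 = 8388608.
8388608 * 0.693147 = 5814538.469.

5814538.469


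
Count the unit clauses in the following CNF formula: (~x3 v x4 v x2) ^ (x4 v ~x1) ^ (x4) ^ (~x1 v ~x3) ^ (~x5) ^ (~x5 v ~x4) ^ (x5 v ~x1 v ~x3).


A unit clause contains exactly one literal.
Unit clauses found: (x4), (~x5).
Count = 2.

2


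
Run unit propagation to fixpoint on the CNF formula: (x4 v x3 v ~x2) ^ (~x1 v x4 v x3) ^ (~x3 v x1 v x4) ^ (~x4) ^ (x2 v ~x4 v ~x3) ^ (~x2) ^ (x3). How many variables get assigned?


Unit propagation repeatedly assigns the literal in any unit clause, then simplifies.
Assignments in order: x4 = F, x2 = F, x3 = T, x1 = T.
No further unit clauses remain.
Total variables assigned = 4.

4


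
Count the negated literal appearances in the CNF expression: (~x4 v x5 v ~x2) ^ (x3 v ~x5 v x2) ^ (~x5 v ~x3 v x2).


Scan each clause for negated literals.
Clause 1: 2 negative; Clause 2: 1 negative; Clause 3: 2 negative.
Total negative literal occurrences = 5.

5


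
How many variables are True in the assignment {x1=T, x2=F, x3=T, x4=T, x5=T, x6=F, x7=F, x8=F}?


The weight is the number of variables assigned True.
True variables: x1, x3, x4, x5.
Weight = 4.

4


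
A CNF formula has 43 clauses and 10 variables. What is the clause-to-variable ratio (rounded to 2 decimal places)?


Clause-to-variable ratio = clauses / variables.
43 / 10 = 4.3.

4.3


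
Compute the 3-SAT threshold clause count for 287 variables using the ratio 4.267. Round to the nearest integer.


The 3-SAT phase transition occurs at approximately 4.267 clauses per variable.
m = 4.267 * 287 = 1224.629.
Rounded to nearest integer: 1225.

1225


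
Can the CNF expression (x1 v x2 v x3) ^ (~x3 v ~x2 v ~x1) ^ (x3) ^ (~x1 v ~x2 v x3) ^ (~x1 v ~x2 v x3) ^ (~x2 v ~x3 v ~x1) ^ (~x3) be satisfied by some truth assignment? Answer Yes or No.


Check all 8 possible truth assignments.
Number of satisfying assignments found: 0.
The formula is unsatisfiable.

No


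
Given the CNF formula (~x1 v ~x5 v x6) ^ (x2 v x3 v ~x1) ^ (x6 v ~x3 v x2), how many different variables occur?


Identify each distinct variable in the formula.
Variables found: x1, x2, x3, x5, x6.
Total distinct variables = 5.

5


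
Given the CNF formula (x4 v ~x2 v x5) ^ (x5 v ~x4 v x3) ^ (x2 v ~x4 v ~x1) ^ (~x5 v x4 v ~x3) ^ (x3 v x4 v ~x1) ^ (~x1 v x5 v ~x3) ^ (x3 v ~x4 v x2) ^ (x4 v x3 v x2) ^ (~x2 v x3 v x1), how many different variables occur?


Identify each distinct variable in the formula.
Variables found: x1, x2, x3, x4, x5.
Total distinct variables = 5.

5


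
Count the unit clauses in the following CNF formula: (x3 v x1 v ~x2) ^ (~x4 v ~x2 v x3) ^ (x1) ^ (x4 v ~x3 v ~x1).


A unit clause contains exactly one literal.
Unit clauses found: (x1).
Count = 1.

1


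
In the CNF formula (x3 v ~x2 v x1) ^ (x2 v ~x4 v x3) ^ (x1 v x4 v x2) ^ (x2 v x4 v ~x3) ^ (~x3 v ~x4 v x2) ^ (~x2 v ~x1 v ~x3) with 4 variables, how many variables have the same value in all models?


Find all satisfying assignments: 5 model(s).
Check which variables have the same value in every model.
No variable is fixed across all models.
Backbone size = 0.

0


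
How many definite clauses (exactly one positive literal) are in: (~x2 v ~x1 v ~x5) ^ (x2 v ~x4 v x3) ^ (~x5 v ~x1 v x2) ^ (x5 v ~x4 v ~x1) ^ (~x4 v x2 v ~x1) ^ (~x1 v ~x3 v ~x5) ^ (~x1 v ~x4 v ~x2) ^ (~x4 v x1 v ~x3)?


A definite clause has exactly one positive literal.
Clause 1: 0 positive -> not definite
Clause 2: 2 positive -> not definite
Clause 3: 1 positive -> definite
Clause 4: 1 positive -> definite
Clause 5: 1 positive -> definite
Clause 6: 0 positive -> not definite
Clause 7: 0 positive -> not definite
Clause 8: 1 positive -> definite
Definite clause count = 4.

4


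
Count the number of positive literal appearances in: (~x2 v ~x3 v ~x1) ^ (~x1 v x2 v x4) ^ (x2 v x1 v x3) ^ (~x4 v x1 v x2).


Scan each clause for unnegated literals.
Clause 1: 0 positive; Clause 2: 2 positive; Clause 3: 3 positive; Clause 4: 2 positive.
Total positive literal occurrences = 7.

7


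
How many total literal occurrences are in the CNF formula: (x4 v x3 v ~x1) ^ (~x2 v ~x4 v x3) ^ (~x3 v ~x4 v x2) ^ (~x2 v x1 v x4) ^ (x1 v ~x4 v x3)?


Clause lengths: 3, 3, 3, 3, 3.
Sum = 3 + 3 + 3 + 3 + 3 = 15.

15


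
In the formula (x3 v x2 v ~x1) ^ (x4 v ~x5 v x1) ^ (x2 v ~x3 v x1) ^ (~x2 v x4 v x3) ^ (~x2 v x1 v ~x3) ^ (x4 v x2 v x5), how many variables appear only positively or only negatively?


A pure literal appears in only one polarity across all clauses.
Pure literals: x4 (positive only).
Count = 1.

1


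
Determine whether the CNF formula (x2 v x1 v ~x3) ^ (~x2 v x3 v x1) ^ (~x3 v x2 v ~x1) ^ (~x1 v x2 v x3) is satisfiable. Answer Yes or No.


Check all 8 possible truth assignments.
Number of satisfying assignments found: 4.
The formula is satisfiable.

Yes


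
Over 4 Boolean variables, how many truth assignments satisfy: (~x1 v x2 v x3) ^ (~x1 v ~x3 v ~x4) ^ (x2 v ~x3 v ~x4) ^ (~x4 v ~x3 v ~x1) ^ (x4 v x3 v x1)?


Enumerate all 16 truth assignments over 4 variables.
Test each against every clause.
Satisfying assignments found: 9.

9


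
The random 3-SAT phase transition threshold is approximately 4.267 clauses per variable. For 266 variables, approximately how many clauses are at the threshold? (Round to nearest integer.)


The 3-SAT phase transition occurs at approximately 4.267 clauses per variable.
m = 4.267 * 266 = 1135.022.
Rounded to nearest integer: 1135.

1135


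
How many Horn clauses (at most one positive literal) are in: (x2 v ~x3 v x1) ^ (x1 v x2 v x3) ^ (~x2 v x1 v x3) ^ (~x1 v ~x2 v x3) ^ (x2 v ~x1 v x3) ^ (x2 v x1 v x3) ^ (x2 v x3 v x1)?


A Horn clause has at most one positive literal.
Clause 1: 2 positive lit(s) -> not Horn
Clause 2: 3 positive lit(s) -> not Horn
Clause 3: 2 positive lit(s) -> not Horn
Clause 4: 1 positive lit(s) -> Horn
Clause 5: 2 positive lit(s) -> not Horn
Clause 6: 3 positive lit(s) -> not Horn
Clause 7: 3 positive lit(s) -> not Horn
Total Horn clauses = 1.

1


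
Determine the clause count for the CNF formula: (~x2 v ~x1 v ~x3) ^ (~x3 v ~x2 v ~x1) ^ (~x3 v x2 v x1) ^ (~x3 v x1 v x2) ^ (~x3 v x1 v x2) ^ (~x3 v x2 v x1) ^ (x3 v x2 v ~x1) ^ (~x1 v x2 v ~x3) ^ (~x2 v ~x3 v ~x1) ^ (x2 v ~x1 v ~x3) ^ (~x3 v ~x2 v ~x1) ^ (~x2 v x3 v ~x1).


Each group enclosed in parentheses joined by ^ is one clause.
Counting the conjuncts: 12 clauses.

12


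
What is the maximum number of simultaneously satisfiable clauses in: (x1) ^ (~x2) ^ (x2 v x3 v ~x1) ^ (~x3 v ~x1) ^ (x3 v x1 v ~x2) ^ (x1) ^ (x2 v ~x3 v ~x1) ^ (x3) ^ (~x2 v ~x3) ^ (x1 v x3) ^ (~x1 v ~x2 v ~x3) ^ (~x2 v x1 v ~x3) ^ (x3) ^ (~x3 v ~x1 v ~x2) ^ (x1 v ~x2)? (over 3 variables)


Enumerate all 8 truth assignments.
For each, count how many of the 15 clauses are satisfied.
The formula is not fully satisfiable, so the maximum is below 15.
Maximum simultaneously satisfiable clauses = 13.

13


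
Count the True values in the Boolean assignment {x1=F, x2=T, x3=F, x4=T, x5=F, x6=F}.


The weight is the number of variables assigned True.
True variables: x2, x4.
Weight = 2.

2


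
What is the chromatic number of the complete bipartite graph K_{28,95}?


K_{28,95} is bipartite by definition: the two parts are independent sets, with every edge crossing between them.
Color all vertices in one part with color 1 and all vertices in the other part with color 2.
Since the graph has at least one edge, one color does not suffice.
Chromatic number = 2.

2


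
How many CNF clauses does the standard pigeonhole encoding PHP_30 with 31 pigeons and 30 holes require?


The PHP encoding has two parts:
1) At-least-one-hole clauses: 31 (one per pigeon, each with 30 literals).
2) At-most-one-pigeon-per-hole clauses: 30 holes * C(31,2) = 30 * 465 = 13950.
Total clauses = 31 + 13950 = 13981.

13981


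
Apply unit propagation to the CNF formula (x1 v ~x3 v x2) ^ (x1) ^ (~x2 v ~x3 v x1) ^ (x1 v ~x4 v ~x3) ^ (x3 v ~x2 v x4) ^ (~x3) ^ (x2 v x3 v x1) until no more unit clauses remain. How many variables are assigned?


Unit propagation repeatedly assigns the literal in any unit clause, then simplifies.
Assignments in order: x1 = T, x3 = F.
No further unit clauses remain.
Total variables assigned = 2.

2


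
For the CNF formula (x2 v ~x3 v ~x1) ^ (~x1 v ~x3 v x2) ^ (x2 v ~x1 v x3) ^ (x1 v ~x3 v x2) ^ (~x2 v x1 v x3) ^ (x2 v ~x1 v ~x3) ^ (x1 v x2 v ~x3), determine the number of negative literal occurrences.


Scan each clause for negated literals.
Clause 1: 2 negative; Clause 2: 2 negative; Clause 3: 1 negative; Clause 4: 1 negative; Clause 5: 1 negative; Clause 6: 2 negative; Clause 7: 1 negative.
Total negative literal occurrences = 10.

10


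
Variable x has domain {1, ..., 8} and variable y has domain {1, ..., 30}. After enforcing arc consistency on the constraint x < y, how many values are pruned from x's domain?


For the constraint x < y, x needs a supporting value in y's domain.
x can be at most 29 (one less than y's maximum).
Valid x values from domain: 8 out of 8.
Pruned = 8 - 8 = 0.

0


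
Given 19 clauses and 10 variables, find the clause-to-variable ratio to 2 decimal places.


Clause-to-variable ratio = clauses / variables.
19 / 10 = 1.9.

1.9


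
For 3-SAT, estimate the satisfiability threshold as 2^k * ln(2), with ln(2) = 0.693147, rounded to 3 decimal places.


Using the asymptotic formula: threshold ~ 2^k * ln(2).
2^3 = 8.
8 * 0.693147 = 5.545.

5.545


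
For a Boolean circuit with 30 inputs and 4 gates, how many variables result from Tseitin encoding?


The Tseitin transformation introduces one auxiliary variable per gate.
Total variables = inputs + gates = 30 + 4 = 34.

34


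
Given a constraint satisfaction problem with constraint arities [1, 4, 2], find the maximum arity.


The arities are: 1, 4, 2.
Scan for the maximum value.
Maximum arity = 4.

4


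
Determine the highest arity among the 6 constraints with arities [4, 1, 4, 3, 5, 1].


The arities are: 4, 1, 4, 3, 5, 1.
Scan for the maximum value.
Maximum arity = 5.

5


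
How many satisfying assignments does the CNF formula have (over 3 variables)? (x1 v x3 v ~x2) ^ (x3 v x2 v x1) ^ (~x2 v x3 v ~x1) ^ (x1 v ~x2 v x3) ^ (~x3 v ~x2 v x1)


Enumerate all 8 truth assignments over 3 variables.
Test each against every clause.
Satisfying assignments found: 4.

4


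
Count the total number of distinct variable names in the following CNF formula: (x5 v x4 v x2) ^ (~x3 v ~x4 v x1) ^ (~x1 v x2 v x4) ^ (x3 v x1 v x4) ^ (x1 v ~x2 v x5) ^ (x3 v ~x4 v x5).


Identify each distinct variable in the formula.
Variables found: x1, x2, x3, x4, x5.
Total distinct variables = 5.

5


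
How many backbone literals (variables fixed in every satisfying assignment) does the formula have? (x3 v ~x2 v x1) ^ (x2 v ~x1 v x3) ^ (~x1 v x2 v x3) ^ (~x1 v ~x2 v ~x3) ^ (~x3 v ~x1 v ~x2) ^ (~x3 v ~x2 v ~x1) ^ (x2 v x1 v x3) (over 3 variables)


Find all satisfying assignments: 4 model(s).
Check which variables have the same value in every model.
No variable is fixed across all models.
Backbone size = 0.

0


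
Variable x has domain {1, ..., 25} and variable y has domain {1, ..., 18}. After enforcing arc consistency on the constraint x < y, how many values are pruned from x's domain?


For the constraint x < y, x needs a supporting value in y's domain.
x can be at most 17 (one less than y's maximum).
Valid x values from domain: 17 out of 25.
Pruned = 25 - 17 = 8.

8


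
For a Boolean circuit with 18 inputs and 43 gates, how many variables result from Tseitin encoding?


The Tseitin transformation introduces one auxiliary variable per gate.
Total variables = inputs + gates = 18 + 43 = 61.

61


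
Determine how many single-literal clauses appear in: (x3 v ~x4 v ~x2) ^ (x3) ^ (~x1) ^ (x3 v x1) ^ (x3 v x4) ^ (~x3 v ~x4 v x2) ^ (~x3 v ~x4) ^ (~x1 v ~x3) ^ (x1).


A unit clause contains exactly one literal.
Unit clauses found: (x3), (~x1), (x1).
Count = 3.

3


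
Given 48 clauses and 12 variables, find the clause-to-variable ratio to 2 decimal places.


Clause-to-variable ratio = clauses / variables.
48 / 12 = 4.0.

4.0


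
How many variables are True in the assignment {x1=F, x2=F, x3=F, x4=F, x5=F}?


The weight is the number of variables assigned True.
True variables: none.
Weight = 0.

0


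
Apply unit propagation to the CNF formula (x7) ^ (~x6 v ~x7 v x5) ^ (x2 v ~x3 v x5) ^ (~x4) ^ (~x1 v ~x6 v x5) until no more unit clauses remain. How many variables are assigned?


Unit propagation repeatedly assigns the literal in any unit clause, then simplifies.
Assignments in order: x7 = T, x4 = F.
No further unit clauses remain.
Total variables assigned = 2.

2


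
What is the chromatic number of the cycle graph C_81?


An odd cycle cannot be 2-colored: alternating two colors around the cycle returns to the start with a conflict.
Since 81 is odd, three colors are required (and three suffice).
Chromatic number = 3.

3


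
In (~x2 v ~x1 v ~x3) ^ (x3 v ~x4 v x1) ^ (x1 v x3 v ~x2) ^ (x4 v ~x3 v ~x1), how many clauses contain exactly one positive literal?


A definite clause has exactly one positive literal.
Clause 1: 0 positive -> not definite
Clause 2: 2 positive -> not definite
Clause 3: 2 positive -> not definite
Clause 4: 1 positive -> definite
Definite clause count = 1.

1


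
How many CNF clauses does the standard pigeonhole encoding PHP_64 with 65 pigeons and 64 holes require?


The PHP encoding has two parts:
1) At-least-one-hole clauses: 65 (one per pigeon, each with 64 literals).
2) At-most-one-pigeon-per-hole clauses: 64 holes * C(65,2) = 64 * 2080 = 133120.
Total clauses = 65 + 133120 = 133185.

133185


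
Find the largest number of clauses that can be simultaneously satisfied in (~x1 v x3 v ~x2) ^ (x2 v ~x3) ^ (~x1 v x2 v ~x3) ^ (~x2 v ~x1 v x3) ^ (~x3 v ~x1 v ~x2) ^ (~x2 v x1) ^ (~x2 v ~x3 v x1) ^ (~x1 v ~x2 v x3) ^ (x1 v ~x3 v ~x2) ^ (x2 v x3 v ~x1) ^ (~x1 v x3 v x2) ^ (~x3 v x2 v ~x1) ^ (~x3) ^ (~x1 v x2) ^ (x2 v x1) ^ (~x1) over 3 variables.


Enumerate all 8 truth assignments.
For each, count how many of the 16 clauses are satisfied.
The formula is not fully satisfiable, so the maximum is below 16.
Maximum simultaneously satisfiable clauses = 15.

15


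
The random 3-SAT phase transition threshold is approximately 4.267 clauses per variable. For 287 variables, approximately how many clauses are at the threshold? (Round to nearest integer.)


The 3-SAT phase transition occurs at approximately 4.267 clauses per variable.
m = 4.267 * 287 = 1224.629.
Rounded to nearest integer: 1225.

1225


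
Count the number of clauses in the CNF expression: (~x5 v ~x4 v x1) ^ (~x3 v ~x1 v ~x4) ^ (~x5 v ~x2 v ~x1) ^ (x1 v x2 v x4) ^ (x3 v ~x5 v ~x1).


Each group enclosed in parentheses joined by ^ is one clause.
Counting the conjuncts: 5 clauses.

5


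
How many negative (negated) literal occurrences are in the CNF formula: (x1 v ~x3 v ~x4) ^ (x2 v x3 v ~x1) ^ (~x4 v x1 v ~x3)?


Scan each clause for negated literals.
Clause 1: 2 negative; Clause 2: 1 negative; Clause 3: 2 negative.
Total negative literal occurrences = 5.

5


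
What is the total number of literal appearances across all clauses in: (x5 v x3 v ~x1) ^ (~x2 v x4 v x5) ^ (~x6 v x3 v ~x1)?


Clause lengths: 3, 3, 3.
Sum = 3 + 3 + 3 = 9.

9


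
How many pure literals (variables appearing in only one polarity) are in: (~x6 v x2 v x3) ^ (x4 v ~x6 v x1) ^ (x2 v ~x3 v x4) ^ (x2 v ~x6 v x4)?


A pure literal appears in only one polarity across all clauses.
Pure literals: x1 (positive only), x2 (positive only), x4 (positive only), x6 (negative only).
Count = 4.

4


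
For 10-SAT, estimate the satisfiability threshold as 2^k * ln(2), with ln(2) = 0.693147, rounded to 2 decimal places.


Using the asymptotic formula: threshold ~ 2^k * ln(2).
2^10 = 1024.
1024 * 0.693147 = 709.78.

709.78


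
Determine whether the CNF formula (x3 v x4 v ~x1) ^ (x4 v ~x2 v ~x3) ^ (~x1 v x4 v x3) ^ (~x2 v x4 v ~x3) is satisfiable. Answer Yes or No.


Check all 16 possible truth assignments.
Number of satisfying assignments found: 12.
The formula is satisfiable.

Yes


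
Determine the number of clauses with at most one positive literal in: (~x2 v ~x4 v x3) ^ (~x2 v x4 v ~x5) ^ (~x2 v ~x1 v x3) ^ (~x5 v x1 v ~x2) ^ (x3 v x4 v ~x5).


A Horn clause has at most one positive literal.
Clause 1: 1 positive lit(s) -> Horn
Clause 2: 1 positive lit(s) -> Horn
Clause 3: 1 positive lit(s) -> Horn
Clause 4: 1 positive lit(s) -> Horn
Clause 5: 2 positive lit(s) -> not Horn
Total Horn clauses = 4.

4


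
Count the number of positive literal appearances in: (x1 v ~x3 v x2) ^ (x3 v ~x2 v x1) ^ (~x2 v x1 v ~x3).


Scan each clause for unnegated literals.
Clause 1: 2 positive; Clause 2: 2 positive; Clause 3: 1 positive.
Total positive literal occurrences = 5.

5


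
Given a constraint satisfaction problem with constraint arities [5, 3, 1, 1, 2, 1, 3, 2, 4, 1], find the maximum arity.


The arities are: 5, 3, 1, 1, 2, 1, 3, 2, 4, 1.
Scan for the maximum value.
Maximum arity = 5.

5


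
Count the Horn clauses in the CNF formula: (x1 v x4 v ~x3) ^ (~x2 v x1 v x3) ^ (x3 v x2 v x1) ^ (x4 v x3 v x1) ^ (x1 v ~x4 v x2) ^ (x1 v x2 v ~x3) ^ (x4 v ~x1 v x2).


A Horn clause has at most one positive literal.
Clause 1: 2 positive lit(s) -> not Horn
Clause 2: 2 positive lit(s) -> not Horn
Clause 3: 3 positive lit(s) -> not Horn
Clause 4: 3 positive lit(s) -> not Horn
Clause 5: 2 positive lit(s) -> not Horn
Clause 6: 2 positive lit(s) -> not Horn
Clause 7: 2 positive lit(s) -> not Horn
Total Horn clauses = 0.

0


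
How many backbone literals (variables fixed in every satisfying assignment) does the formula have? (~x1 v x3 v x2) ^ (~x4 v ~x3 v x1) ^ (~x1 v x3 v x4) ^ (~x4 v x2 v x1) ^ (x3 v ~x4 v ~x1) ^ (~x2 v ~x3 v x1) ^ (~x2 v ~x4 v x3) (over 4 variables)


Find all satisfying assignments: 7 model(s).
Check which variables have the same value in every model.
No variable is fixed across all models.
Backbone size = 0.

0


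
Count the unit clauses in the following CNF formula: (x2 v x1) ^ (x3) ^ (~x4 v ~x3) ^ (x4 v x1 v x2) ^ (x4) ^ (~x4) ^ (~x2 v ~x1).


A unit clause contains exactly one literal.
Unit clauses found: (x3), (x4), (~x4).
Count = 3.

3


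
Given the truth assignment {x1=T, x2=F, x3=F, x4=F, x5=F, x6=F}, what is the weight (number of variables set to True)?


The weight is the number of variables assigned True.
True variables: x1.
Weight = 1.

1


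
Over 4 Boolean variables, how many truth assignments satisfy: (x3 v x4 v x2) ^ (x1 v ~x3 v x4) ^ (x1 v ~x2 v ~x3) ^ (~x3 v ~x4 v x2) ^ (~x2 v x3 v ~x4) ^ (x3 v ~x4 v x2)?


Enumerate all 16 truth assignments over 4 variables.
Test each against every clause.
Satisfying assignments found: 5.

5


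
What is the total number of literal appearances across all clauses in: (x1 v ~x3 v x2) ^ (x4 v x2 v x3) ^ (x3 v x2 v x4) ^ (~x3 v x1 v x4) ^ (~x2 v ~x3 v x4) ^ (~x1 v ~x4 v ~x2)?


Clause lengths: 3, 3, 3, 3, 3, 3.
Sum = 3 + 3 + 3 + 3 + 3 + 3 = 18.

18


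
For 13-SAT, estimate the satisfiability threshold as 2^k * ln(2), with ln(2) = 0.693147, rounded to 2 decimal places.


Using the asymptotic formula: threshold ~ 2^k * ln(2).
2^13 = 8192.
8192 * 0.693147 = 5678.26.

5678.26


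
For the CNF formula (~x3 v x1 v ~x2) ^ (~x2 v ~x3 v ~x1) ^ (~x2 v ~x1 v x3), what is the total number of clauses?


Each group enclosed in parentheses joined by ^ is one clause.
Counting the conjuncts: 3 clauses.

3


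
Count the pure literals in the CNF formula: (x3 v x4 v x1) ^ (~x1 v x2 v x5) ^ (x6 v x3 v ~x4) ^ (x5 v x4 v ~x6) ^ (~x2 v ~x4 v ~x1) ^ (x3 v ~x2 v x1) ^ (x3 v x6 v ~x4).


A pure literal appears in only one polarity across all clauses.
Pure literals: x3 (positive only), x5 (positive only).
Count = 2.

2


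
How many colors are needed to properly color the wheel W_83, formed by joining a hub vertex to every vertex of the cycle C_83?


W_83 consists of the cycle C_83 together with a hub vertex adjacent to every cycle vertex.
The cycle C_83 needs 3 colors (odd cycle -> 3).
The hub is adjacent to every cycle vertex, so it must receive a new color distinct from all of them.
Chromatic number = 3 + 1 = 4.

4


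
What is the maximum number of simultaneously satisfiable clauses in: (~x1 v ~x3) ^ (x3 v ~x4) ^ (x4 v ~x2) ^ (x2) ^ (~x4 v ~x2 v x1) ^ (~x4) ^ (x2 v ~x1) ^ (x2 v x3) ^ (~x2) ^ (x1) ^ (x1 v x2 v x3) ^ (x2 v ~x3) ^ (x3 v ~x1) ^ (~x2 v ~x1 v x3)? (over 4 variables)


Enumerate all 16 truth assignments.
For each, count how many of the 14 clauses are satisfied.
The formula is not fully satisfiable, so the maximum is below 14.
Maximum simultaneously satisfiable clauses = 11.

11


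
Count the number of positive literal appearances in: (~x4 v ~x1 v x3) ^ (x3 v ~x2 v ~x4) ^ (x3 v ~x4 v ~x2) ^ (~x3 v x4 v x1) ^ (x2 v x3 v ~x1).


Scan each clause for unnegated literals.
Clause 1: 1 positive; Clause 2: 1 positive; Clause 3: 1 positive; Clause 4: 2 positive; Clause 5: 2 positive.
Total positive literal occurrences = 7.

7


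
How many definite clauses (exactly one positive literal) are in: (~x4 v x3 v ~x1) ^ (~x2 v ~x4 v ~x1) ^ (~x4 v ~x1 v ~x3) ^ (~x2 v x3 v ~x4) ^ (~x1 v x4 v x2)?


A definite clause has exactly one positive literal.
Clause 1: 1 positive -> definite
Clause 2: 0 positive -> not definite
Clause 3: 0 positive -> not definite
Clause 4: 1 positive -> definite
Clause 5: 2 positive -> not definite
Definite clause count = 2.

2


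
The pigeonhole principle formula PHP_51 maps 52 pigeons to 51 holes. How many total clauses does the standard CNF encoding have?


The PHP encoding has two parts:
1) At-least-one-hole clauses: 52 (one per pigeon, each with 51 literals).
2) At-most-one-pigeon-per-hole clauses: 51 holes * C(52,2) = 51 * 1326 = 67626.
Total clauses = 52 + 67626 = 67678.

67678


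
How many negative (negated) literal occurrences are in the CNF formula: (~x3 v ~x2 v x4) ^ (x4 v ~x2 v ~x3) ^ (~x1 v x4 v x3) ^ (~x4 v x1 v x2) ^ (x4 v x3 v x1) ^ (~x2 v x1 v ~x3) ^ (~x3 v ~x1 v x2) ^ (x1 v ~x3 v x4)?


Scan each clause for negated literals.
Clause 1: 2 negative; Clause 2: 2 negative; Clause 3: 1 negative; Clause 4: 1 negative; Clause 5: 0 negative; Clause 6: 2 negative; Clause 7: 2 negative; Clause 8: 1 negative.
Total negative literal occurrences = 11.

11


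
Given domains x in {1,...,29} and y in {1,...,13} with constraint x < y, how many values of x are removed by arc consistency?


For the constraint x < y, x needs a supporting value in y's domain.
x can be at most 12 (one less than y's maximum).
Valid x values from domain: 12 out of 29.
Pruned = 29 - 12 = 17.

17


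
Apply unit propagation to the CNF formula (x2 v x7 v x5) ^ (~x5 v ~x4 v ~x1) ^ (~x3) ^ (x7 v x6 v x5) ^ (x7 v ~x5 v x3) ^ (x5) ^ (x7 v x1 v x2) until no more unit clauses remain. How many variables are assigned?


Unit propagation repeatedly assigns the literal in any unit clause, then simplifies.
Assignments in order: x3 = F, x5 = T, x7 = T.
No further unit clauses remain.
Total variables assigned = 3.

3
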